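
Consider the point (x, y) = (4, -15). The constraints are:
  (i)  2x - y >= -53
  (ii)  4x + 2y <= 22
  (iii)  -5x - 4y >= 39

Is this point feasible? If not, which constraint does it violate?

feasible

(i): 23 ≥ -53 ✓
(ii): -14 ≤ 22 ✓
(iii): 40 ≥ 39 ✓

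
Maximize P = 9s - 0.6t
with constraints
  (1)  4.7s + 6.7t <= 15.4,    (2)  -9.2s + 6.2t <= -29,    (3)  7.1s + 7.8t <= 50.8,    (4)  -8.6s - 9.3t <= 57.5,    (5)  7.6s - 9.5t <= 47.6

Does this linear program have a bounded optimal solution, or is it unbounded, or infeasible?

bounded optimum

Feasible corners and P = 9s - 0.6t:
  (14489/4539, 269/4539) → P = 217066/7565
  (46522/9557, -10668/9557) → P = 2125494/47785
  (-981/2014, -5438/1007) → P = -11517/10070
The feasible region has finitely many vertices and no improving ray; the maximum is 2125494/47785 at (46522/9557, -10668/9557).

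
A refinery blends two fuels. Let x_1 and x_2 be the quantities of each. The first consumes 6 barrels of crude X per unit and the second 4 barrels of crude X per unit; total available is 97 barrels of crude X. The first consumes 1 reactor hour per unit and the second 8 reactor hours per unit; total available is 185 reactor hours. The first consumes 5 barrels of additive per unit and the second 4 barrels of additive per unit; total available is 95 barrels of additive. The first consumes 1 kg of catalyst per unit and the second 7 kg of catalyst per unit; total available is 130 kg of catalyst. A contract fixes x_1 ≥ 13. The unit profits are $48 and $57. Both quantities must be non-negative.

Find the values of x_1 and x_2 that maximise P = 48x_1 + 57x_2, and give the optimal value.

Vertices and P = 48x_1 + 57x_2:
  (97/6, 0) → P = 776
  (13, 0) → P = 624
  (13, 19/4) → P = 3579/4

x_1 = 13, x_2 = 19/4, maximum P = 3579/4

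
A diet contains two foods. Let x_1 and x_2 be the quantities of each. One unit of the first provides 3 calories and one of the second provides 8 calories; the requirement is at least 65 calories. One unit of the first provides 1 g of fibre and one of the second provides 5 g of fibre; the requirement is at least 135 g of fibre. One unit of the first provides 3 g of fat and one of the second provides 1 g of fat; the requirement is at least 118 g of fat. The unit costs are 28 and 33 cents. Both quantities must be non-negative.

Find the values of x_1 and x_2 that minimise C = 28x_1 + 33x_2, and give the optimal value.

x_1 = 65/2, x_2 = 41/2, minimum C = 3173/2

Vertices and C = 28x_1 + 33x_2:
  (0, 118) → C = 3894
  (135, 0) → C = 3780
  (65/2, 41/2) → C = 3173/2
The feasible region is unbounded (it extends along (0, 1), (1, 0)), but C strictly increases along every unbounded feasible direction, so there is no improving ray and the minimum is attained at a vertex.

The binding constraints are x_1 + 5x_2 = 135 and 3x_1 + x_2 = 118.
Solving simultaneously gives x_1 = 65/2, x_2 = 41/2.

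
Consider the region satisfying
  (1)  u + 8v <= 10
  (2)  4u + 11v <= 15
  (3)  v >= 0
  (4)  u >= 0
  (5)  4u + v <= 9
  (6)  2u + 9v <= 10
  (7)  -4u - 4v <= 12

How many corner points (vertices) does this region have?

5

Intersecting each pair of boundary lines and keeping only the points that satisfy every inequality leaves:
  (21/10, 3/5)
  (25/14, 5/7)
  (0, 0)
  (9/4, 0)
  (0, 10/9)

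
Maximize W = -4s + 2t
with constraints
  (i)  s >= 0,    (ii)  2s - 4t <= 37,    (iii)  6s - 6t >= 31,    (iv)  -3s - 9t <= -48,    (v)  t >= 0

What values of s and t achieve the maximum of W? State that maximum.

Corner points and W = -4s + 2t:
  (37/2, 0) → W = -74
  (63/8, 65/24) → W = -313/12
  (16, 0) → W = -64
The feasible region is unbounded (it extends along (2, 1), (1, 1)), but W strictly decreases along every unbounded feasible direction, so there is no improving ray and the maximum is attained at a vertex.

The binding constraints are 6s - 6t = 31 and -3s - 9t = -48.
Solving simultaneously gives s = 63/8, t = 65/24.

s = 63/8, t = 65/24, maximum W = -313/12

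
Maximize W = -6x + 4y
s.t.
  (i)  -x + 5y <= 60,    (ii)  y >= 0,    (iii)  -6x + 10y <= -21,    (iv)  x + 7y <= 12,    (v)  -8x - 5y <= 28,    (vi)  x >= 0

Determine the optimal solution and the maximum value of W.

Corner points and W = -6x + 4y:
  (7/2, 0) → W = -21
  (12, 0) → W = -72
  (267/52, 51/52) → W = -699/26

The optimum lies where y = 0 and -6x + 10y = -21.
Solving simultaneously gives x = 7/2, y = 0.

x = 7/2, y = 0, maximum W = -21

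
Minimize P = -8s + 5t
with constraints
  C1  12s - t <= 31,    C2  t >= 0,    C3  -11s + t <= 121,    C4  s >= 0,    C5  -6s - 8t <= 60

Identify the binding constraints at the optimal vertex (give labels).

Extreme points and P = -8s + 5t:
  (31/12, 0) → P = -62/3
  (152, 1793) → P = 7749
  (0, 0) → P = 0
  (0, 121) → P = 605

The minimum is at (31/12, 0). Substituting into each constraint, equality holds for C1 and C2; the remaining constraints have slack.

C1 and C2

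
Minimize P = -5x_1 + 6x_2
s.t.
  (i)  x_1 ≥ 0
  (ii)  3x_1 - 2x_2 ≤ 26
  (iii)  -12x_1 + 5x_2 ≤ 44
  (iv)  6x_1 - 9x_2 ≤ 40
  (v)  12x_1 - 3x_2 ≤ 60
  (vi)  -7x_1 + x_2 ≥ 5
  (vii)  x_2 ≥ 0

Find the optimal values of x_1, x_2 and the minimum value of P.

x_1 = 0, x_2 = 5, minimum P = 30

Vertices and P = -5x_1 + 6x_2:
  (0, 44/5) → P = 264/5
  (0, 5) → P = 30
  (19/23, 248/23) → P = 1393/23

The optimum lies where x_1 = 0 and -7x_1 + x_2 = 5.
Solving simultaneously gives x_1 = 0, x_2 = 5.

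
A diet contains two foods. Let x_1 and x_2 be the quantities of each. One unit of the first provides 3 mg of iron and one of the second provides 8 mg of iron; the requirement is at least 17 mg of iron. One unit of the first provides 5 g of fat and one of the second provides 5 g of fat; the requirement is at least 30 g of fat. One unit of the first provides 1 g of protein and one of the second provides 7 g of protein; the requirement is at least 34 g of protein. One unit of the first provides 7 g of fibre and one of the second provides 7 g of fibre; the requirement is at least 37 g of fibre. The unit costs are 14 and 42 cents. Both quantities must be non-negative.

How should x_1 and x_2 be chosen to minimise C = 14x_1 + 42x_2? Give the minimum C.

x_1 = 4/3, x_2 = 14/3, minimum C = 644/3

Corner points and C = 14x_1 + 42x_2:
  (0, 6) → C = 252
  (34, 0) → C = 476
  (4/3, 14/3) → C = 644/3
The feasible region is unbounded (it extends along (0, 1), (1, 0)), but C strictly increases along every unbounded feasible direction, so there is no improving ray and the minimum is attained at a vertex.

The binding constraints are 5x_1 + 5x_2 = 30 and x_1 + 7x_2 = 34.
Solving simultaneously gives x_1 = 4/3, x_2 = 14/3.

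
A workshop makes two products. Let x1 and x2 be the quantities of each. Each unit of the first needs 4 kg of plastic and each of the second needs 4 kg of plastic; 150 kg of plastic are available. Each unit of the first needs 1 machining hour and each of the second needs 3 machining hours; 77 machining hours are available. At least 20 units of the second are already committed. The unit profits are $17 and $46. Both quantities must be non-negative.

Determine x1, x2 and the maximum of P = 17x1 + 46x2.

x1 = 17, x2 = 20, maximum P = 1209

Feasible corners and P = 17x1 + 46x2:
  (0, 77/3) → P = 3542/3
  (0, 20) → P = 920
  (17, 20) → P = 1209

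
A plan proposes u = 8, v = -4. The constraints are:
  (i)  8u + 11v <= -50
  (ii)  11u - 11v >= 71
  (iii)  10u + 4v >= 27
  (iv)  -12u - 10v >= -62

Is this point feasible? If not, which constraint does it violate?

not feasible — violates (i)

Constraint (i): 8u + 11v = 20, which is not ≤ -50. All other constraints are satisfied.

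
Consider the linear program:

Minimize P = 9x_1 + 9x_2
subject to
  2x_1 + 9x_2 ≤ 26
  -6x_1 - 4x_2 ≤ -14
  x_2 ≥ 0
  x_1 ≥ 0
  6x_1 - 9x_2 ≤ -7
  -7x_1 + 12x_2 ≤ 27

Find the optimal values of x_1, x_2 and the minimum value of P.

x_1 = 49/39, x_2 = 21/13, minimum P = 336/13

Corner points and P = 9x_1 + 9x_2:
  (19/8, 85/36) → P = 341/8
  (23/29, 236/87) → P = 915/29
  (49/39, 21/13) → P = 336/13
  (3/5, 13/5) → P = 144/5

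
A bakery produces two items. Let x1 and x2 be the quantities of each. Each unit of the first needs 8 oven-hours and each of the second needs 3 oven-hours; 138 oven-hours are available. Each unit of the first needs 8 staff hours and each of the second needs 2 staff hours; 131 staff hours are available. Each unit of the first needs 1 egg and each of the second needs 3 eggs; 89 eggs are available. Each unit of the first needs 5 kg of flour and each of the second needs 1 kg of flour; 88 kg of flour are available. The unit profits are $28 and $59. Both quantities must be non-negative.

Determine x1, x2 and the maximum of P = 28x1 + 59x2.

Corner points and P = 28x1 + 59x2:
  (0, 0) → P = 0
  (0, 89/3) → P = 5251/3
  (131/8, 0) → P = 917/2
  (117/8, 7) → P = 1645/2
  (7, 82/3) → P = 5426/3

x1 = 7, x2 = 82/3, maximum P = 5426/3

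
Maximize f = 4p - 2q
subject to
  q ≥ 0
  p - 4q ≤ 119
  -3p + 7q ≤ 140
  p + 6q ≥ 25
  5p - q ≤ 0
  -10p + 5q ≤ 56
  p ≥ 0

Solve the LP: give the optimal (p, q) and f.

p = 25/31, q = 125/31, maximum f = -150/31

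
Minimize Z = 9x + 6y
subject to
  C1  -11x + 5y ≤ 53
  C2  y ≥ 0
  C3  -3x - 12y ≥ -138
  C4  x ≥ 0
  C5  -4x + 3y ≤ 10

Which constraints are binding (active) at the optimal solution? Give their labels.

Corner points and Z = 9x + 6y:
  (46, 0) → Z = 414
  (0, 0) → Z = 0
  (98/19, 194/19) → Z = 2046/19
  (0, 10/3) → Z = 20

The minimum is at (0, 0). Substituting into each constraint, equality holds for C2 and C4; the remaining constraints have slack.

C2 and C4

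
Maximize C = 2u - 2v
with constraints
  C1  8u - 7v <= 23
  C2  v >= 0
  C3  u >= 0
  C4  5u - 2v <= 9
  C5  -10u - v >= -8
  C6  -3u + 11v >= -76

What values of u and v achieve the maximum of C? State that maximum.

Extreme points and C = 2u - 2v:
  (0, 0) → C = 0
  (4/5, 0) → C = 8/5
  (0, 8) → C = -16

The binding constraints are v = 0 and -10u - v = -8.
Solving simultaneously gives u = 4/5, v = 0.

u = 4/5, v = 0, maximum C = 8/5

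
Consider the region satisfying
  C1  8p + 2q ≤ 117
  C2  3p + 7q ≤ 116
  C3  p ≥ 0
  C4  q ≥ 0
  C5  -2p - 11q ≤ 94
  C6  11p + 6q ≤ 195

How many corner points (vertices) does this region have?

Pairwise boundary intersections that survive every other constraint:
  (117/8, 0)
  (12, 21/2)
  (0, 116/7)
  (669/59, 691/59)
  (0, 0)

5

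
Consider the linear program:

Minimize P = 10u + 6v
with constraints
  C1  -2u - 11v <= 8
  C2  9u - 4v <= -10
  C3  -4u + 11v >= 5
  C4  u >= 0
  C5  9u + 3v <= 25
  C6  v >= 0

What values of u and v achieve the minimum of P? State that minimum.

Feasible corners and P = 10u + 6v:
  (0, 5/2) → P = 15
  (10/9, 5) → P = 370/9
  (0, 25/3) → P = 50

The optimum lies where 9u - 4v = -10 and u = 0.
Solving simultaneously gives u = 0, v = 5/2.

u = 0, v = 5/2, minimum P = 15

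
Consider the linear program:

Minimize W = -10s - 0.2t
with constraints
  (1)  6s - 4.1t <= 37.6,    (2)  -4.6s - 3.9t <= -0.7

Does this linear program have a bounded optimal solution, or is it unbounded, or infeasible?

unbounded

From the feasible point (14951/4226, -8438/2113), moving in the direction (4.1, 6) keeps every constraint satisfied while W decreases without bound.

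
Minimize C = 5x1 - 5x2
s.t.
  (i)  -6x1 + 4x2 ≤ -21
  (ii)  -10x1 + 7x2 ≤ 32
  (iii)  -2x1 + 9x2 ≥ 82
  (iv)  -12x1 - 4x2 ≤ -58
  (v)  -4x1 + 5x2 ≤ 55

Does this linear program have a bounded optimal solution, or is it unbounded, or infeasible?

bounded optimum

Corner points and C = 5x1 - 5x2:
  (517/46, 267/23) → C = -85/46
  (325/14, 207/7) → C = -445/14
The feasible region has finitely many vertices and no improving ray; the minimum is -445/14 at (325/14, 207/7).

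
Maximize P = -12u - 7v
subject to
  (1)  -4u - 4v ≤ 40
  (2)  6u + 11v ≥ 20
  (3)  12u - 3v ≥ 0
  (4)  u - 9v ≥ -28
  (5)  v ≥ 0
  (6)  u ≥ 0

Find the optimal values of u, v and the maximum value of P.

The feasible region is unbounded (it extends along (1, 0), (9, 1)), but P strictly decreases along every unbounded feasible direction, so there is no improving ray and the maximum is attained at a vertex.

u = 2/5, v = 8/5, maximum P = -16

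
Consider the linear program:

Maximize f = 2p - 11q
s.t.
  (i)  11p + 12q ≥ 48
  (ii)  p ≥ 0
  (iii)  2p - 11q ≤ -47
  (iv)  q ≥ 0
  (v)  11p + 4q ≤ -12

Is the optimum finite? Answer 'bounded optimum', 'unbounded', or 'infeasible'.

The boundaries 11p + 12q = 48 and 11p + 4q = -12 meet at (-42/11, 15/2), but that point violates p ≥ 0. Every candidate vertex is excluded by some other constraint, so the feasible region is empty.

infeasible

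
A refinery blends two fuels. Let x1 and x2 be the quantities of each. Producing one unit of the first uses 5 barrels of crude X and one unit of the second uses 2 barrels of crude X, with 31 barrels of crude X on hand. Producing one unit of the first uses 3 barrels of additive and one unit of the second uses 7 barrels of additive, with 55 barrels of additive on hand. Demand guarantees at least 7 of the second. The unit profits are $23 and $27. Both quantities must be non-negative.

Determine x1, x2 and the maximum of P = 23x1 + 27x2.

x1 = 2, x2 = 7, maximum P = 235

The binding constraints are 3x1 + 7x2 = 55 and x2 = 7.
Solving simultaneously gives x1 = 2, x2 = 7.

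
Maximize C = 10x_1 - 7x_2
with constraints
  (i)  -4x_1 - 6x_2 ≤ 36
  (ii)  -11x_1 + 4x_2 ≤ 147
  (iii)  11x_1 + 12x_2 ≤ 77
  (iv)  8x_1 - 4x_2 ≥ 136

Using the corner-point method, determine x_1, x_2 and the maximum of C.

x_1 = 149/3, x_2 = -352/9, maximum C = 6934/9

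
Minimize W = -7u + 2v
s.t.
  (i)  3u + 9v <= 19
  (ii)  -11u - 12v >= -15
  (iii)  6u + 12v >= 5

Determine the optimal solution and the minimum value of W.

The optimum lies where -11u - 12v = -15 and 6u + 12v = 5.
Solving simultaneously gives u = 2, v = -7/12.

u = 2, v = -7/12, minimum W = -91/6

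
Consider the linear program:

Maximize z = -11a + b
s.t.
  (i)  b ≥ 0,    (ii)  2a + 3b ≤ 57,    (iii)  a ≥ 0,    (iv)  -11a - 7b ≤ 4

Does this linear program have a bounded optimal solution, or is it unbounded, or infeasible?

bounded optimum

Corner points and z = -11a + b:
  (57/2, 0) → z = -627/2
  (0, 0) → z = 0
  (0, 19) → z = 19
The feasible region has finitely many vertices and no improving ray; the maximum is 19 at (0, 19).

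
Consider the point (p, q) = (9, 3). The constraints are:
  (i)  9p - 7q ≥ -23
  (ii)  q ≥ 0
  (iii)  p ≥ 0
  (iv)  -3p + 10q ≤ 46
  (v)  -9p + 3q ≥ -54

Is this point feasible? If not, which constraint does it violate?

not feasible — violates (v)

Constraint (v): -9p + 3q = -72, which is not ≥ -54. All other constraints are satisfied.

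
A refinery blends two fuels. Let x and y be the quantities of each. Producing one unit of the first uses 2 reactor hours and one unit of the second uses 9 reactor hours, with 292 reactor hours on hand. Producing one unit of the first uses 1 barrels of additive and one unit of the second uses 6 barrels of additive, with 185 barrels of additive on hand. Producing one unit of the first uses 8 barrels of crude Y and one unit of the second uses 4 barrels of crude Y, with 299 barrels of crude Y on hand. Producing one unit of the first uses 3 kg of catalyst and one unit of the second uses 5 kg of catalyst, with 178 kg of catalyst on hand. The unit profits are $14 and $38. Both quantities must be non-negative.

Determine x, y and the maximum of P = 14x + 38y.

x = 11, y = 29, maximum P = 1256

Feasible corners and P = 14x + 38y:
  (0, 0) → P = 0
  (0, 185/6) → P = 3515/3
  (299/8, 0) → P = 2093/4
  (11, 29) → P = 1256
  (783/28, 527/28) → P = 7747/7

The binding constraints are x + 6y = 185 and 3x + 5y = 178.
Solving simultaneously gives x = 11, y = 29.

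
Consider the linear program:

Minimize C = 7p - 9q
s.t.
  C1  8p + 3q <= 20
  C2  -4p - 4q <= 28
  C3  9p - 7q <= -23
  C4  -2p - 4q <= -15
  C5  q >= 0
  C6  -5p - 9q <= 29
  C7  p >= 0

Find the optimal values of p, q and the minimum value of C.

p = 0, q = 20/3, minimum C = -60

Feasible corners and C = 7p - 9q:
  (71/83, 364/83) → C = -2779/83
  (0, 20/3) → C = -60
  (13/50, 181/50) → C = -769/25
  (0, 15/4) → C = -135/4

The optimum lies where 8p + 3q = 20 and p = 0.
Solving simultaneously gives p = 0, q = 20/3.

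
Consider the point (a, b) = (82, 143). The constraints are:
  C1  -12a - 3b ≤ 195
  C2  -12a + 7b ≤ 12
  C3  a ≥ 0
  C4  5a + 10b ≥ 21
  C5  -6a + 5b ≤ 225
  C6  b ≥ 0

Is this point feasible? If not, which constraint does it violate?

Constraint C2: -12a + 7b = 17, which is not ≤ 12. All other constraints are satisfied.

not feasible — violates C2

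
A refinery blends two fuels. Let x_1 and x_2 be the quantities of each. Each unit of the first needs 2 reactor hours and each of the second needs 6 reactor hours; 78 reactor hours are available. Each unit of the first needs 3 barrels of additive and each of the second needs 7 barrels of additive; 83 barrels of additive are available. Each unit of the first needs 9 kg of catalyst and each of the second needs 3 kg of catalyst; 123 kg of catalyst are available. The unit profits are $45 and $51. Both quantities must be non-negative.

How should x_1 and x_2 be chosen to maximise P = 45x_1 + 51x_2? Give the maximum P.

x_1 = 34/3, x_2 = 7, maximum P = 867

Extreme points and P = 45x_1 + 51x_2:
  (0, 0) → P = 0
  (0, 83/7) → P = 4233/7
  (41/3, 0) → P = 615
  (34/3, 7) → P = 867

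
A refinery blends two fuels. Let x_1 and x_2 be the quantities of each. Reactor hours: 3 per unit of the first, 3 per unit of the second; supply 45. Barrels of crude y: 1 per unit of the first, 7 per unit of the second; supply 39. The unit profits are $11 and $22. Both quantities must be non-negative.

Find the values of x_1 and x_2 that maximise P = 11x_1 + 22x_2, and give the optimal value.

Extreme points and P = 11x_1 + 22x_2:
  (0, 0) → P = 0
  (0, 39/7) → P = 858/7
  (15, 0) → P = 165
  (11, 4) → P = 209

The binding constraints are 3x_1 + 3x_2 = 45 and x_1 + 7x_2 = 39.
Solving simultaneously gives x_1 = 11, x_2 = 4.

x_1 = 11, x_2 = 4, maximum P = 209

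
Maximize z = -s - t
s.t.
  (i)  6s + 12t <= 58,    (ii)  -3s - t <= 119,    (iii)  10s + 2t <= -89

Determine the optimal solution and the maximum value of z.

s = 149/4, t = -923/4, maximum z = 387/2

Corner points and z = -s - t:
  (-743/15, 148/5) → z = 299/15
  (-296/27, 557/54) → z = 35/54
  (149/4, -923/4) → z = 387/2

The binding constraints are -3s - t = 119 and 10s + 2t = -89.
Solving simultaneously gives s = 149/4, t = -923/4.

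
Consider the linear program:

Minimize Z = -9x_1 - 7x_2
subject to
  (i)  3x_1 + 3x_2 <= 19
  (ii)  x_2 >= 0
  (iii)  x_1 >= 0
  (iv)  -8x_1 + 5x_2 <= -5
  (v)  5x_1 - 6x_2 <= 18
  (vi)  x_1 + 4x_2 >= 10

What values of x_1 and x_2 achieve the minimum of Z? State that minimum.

At the optimal vertex, 3x_1 + 3x_2 = 19 and 5x_1 - 6x_2 = 18.
Solving simultaneously gives x_1 = 56/11, x_2 = 41/33.

x_1 = 56/11, x_2 = 41/33, minimum Z = -1799/33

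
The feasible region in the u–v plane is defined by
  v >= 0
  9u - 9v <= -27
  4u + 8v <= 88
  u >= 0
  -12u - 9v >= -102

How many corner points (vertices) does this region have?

4

The feasible vertices (each the meet of two boundaries and inside every other half-plane) are:
  (0, 3)
  (25/7, 46/7)
  (0, 11)
  (2/5, 54/5)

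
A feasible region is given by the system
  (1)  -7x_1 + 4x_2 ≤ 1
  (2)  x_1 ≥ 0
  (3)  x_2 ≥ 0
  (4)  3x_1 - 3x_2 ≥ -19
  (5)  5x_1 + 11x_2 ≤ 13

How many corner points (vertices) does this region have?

4

Intersecting each pair of boundary lines and keeping only the points that satisfy every inequality leaves:
  (0, 1/4)
  (41/97, 96/97)
  (0, 0)
  (13/5, 0)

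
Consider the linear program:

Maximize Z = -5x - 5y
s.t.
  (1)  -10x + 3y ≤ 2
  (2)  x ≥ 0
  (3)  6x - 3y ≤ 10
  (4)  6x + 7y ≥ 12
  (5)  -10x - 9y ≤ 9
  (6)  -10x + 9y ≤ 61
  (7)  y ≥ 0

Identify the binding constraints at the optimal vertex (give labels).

(1) and (4)

Vertices and Z = -5x - 5y:
  (1/4, 3/2) → Z = -35/4
  (11/4, 59/6) → Z = -755/12
  (53/30, 1/5) → Z = -59/6
  (91/8, 233/12) → Z = -3695/24

The maximum is at (1/4, 3/2). Substituting into each constraint, equality holds for (1) and (4); the remaining constraints have slack.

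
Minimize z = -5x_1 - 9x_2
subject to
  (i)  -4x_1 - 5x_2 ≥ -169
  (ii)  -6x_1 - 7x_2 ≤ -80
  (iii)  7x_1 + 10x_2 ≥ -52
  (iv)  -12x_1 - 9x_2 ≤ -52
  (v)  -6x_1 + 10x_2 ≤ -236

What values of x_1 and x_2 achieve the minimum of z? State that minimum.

Corner points and z = -5x_1 - 9x_2:
  (390, -1391/5) → z = 2769/5
  (41, 1) → z = -214
  (1164/11, -872/11) → z = 2028/11
  (1226/51, -156/17) → z = -1918/51

x_1 = 41, x_2 = 1, minimum z = -214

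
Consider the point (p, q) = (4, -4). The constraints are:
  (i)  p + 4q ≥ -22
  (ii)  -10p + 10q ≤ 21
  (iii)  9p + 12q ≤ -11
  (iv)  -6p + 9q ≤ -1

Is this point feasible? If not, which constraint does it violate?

(i): -12 ≥ -22 ✓
(ii): -80 ≤ 21 ✓
(iii): -12 ≤ -11 ✓
(iv): -60 ≤ -1 ✓

feasible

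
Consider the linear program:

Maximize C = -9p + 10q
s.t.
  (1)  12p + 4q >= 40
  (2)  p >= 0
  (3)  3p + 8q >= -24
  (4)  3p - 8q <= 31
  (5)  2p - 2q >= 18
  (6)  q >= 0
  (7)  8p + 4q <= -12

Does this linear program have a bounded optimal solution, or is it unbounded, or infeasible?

infeasible

The boundaries 3p - 8q = 31 and q = 0 meet at (31/3, 0), but that point violates 8p + 4q ≤ -12. Every candidate vertex is excluded by some other constraint, so the feasible region is empty.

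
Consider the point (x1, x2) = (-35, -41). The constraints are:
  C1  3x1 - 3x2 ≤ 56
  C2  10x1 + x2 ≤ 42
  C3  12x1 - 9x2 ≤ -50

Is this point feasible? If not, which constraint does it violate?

C1: 18 ≤ 56 ✓
C2: -391 ≤ 42 ✓
C3: -51 ≤ -50 ✓

feasible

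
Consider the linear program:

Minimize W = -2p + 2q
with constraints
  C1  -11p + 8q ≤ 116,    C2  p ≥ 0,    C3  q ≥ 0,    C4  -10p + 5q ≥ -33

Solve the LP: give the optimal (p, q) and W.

Feasible corners and W = -2p + 2q:
  (0, 29/2) → W = 29
  (844/25, 1523/25) → W = 1358/25
  (0, 0) → W = 0
  (33/10, 0) → W = -33/5

p = 33/10, q = 0, minimum W = -33/5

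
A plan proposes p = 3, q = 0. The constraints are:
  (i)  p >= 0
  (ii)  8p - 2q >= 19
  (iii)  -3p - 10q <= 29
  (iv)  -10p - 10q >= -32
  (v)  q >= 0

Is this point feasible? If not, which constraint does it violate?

(i): 3 ≥ 0 ✓
(ii): 24 ≥ 19 ✓
(iii): -9 ≤ 29 ✓
(iv): -30 ≥ -32 ✓
(v): 0 ≥ 0 ✓

feasible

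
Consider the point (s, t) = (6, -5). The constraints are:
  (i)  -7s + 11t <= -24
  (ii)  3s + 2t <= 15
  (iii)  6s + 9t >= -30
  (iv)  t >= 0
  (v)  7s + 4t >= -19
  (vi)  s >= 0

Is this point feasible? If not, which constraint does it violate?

not feasible — violates (iv)

Constraint (iv): t = -5, which is not ≥ 0. All other constraints are satisfied.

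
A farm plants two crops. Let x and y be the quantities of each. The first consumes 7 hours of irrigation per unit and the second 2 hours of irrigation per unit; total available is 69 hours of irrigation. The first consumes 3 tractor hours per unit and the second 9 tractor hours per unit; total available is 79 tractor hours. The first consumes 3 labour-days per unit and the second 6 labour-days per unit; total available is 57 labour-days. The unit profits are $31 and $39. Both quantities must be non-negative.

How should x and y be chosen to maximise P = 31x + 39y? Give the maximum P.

x = 25/3, y = 16/3, maximum P = 1399/3

Feasible corners and P = 31x + 39y:
  (0, 0) → P = 0
  (0, 79/9) → P = 1027/3
  (69/7, 0) → P = 2139/7
  (25/3, 16/3) → P = 1399/3
  (13/3, 22/3) → P = 1261/3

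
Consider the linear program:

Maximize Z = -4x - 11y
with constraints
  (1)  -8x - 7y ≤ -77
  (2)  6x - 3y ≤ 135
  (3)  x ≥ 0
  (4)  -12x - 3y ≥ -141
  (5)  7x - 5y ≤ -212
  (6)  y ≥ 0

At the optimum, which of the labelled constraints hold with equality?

(3) and (5)

Extreme points and Z = -4x - 11y:
  (0, 47) → Z = -517
  (0, 212/5) → Z = -2332/5
  (23/27, 1177/27) → Z = -13039/27

The maximum is at (0, 212/5). Substituting into each constraint, equality holds for (3) and (5); the remaining constraints have slack.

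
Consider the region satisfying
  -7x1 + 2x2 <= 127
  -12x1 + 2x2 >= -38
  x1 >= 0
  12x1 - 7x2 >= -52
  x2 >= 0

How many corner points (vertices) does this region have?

Pairwise boundary intersections that survive every other constraint:
  (37/6, 18)
  (19/6, 0)
  (0, 52/7)
  (0, 0)

4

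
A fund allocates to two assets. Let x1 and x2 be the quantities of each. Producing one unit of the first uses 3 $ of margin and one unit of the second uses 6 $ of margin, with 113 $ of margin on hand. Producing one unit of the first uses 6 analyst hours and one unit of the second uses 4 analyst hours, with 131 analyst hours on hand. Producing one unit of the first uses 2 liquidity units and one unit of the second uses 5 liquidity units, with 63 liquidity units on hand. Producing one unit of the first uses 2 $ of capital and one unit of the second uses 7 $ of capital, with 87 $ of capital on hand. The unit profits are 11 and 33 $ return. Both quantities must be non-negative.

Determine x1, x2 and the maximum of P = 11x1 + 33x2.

x1 = 3/2, x2 = 12, maximum P = 825/2

Extreme points and P = 11x1 + 33x2:
  (0, 0) → P = 0
  (0, 87/7) → P = 2871/7
  (131/6, 0) → P = 1441/6
  (403/22, 58/11) → P = 751/2
  (3/2, 12) → P = 825/2

The binding constraints are 2x1 + 5x2 = 63 and 2x1 + 7x2 = 87.
Solving simultaneously gives x1 = 3/2, x2 = 12.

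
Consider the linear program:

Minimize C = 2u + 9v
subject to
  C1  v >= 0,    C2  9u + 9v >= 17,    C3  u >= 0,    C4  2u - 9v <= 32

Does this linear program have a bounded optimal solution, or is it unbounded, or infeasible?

Vertices and C = 2u + 9v:
  (17/9, 0) → C = 34/9
  (16, 0) → C = 32
  (0, 17/9) → C = 17
The feasible region has finitely many vertices and no improving ray; the minimum is 34/9 at (17/9, 0).

bounded optimum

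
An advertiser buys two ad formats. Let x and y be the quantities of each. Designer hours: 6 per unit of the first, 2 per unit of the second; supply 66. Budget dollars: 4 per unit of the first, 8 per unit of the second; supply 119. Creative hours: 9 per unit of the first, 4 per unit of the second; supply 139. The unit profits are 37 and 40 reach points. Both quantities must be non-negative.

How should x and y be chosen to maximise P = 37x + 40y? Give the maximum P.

Corner points and P = 37x + 40y:
  (0, 0) → P = 0
  (0, 119/8) → P = 595
  (11, 0) → P = 407
  (29/4, 45/4) → P = 2873/4

The binding constraints are 6x + 2y = 66 and 4x + 8y = 119.
Solving simultaneously gives x = 29/4, y = 45/4.

x = 29/4, y = 45/4, maximum P = 2873/4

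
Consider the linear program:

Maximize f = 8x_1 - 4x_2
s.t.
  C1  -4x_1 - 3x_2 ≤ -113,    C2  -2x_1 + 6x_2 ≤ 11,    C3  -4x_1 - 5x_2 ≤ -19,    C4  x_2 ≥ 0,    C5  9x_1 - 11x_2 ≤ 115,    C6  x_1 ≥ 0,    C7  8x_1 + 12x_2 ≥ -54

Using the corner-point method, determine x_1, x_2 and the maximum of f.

x_1 = 811/32, x_2 = 329/32, maximum f = 1293/8

Corner points and f = 8x_1 - 4x_2:
  (43/2, 9) → f = 136
  (1588/71, 557/71) → f = 10476/71
  (811/32, 329/32) → f = 1293/8

The optimum lies where -2x_1 + 6x_2 = 11 and 9x_1 - 11x_2 = 115.
Solving simultaneously gives x_1 = 811/32, x_2 = 329/32.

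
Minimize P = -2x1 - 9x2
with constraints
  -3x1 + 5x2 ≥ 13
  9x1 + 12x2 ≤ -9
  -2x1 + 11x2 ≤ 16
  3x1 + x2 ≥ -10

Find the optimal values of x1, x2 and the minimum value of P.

x1 = -63/23, x2 = 22/23, minimum P = -72/23

The optimum lies where -3x1 + 5x2 = 13 and -2x1 + 11x2 = 16.
Solving simultaneously gives x1 = -63/23, x2 = 22/23.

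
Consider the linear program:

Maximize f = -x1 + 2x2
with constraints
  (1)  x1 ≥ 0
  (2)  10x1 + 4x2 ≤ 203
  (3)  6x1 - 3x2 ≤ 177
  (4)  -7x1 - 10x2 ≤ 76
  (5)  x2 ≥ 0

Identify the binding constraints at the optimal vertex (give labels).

Feasible corners and f = -x1 + 2x2:
  (0, 203/4) → f = 203/2
  (0, 0) → f = 0
  (203/10, 0) → f = -203/10

The maximum is at (0, 203/4). Substituting into each constraint, equality holds for (1) and (2); the remaining constraints have slack.

(1) and (2)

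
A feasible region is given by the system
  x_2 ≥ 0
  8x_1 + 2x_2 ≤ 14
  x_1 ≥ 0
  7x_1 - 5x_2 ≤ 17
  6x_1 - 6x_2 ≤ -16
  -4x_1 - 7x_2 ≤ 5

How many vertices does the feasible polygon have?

3

Pairwise boundary intersections that survive every other constraint:
  (0, 7)
  (13/15, 53/15)
  (0, 8/3)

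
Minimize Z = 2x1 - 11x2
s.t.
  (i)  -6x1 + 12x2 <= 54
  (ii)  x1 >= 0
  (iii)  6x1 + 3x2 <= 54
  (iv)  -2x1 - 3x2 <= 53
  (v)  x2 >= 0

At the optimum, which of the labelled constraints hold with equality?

(i) and (iii)

Vertices and Z = 2x1 - 11x2:
  (0, 9/2) → Z = -99/2
  (27/5, 36/5) → Z = -342/5
  (0, 0) → Z = 0
  (9, 0) → Z = 18

The minimum is at (27/5, 36/5). Substituting into each constraint, equality holds for (i) and (iii); the remaining constraints have slack.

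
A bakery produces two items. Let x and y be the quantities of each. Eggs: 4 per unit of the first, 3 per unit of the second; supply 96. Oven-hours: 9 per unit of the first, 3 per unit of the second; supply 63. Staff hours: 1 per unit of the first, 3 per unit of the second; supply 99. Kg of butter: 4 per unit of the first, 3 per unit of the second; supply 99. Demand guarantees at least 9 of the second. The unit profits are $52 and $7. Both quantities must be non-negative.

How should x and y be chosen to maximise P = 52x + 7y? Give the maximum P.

Vertices and P = 52x + 7y:
  (0, 21) → P = 147
  (0, 9) → P = 63
  (4, 9) → P = 271

The optimum lies where 9x + 3y = 63 and y = 9.
Solving simultaneously gives x = 4, y = 9.

x = 4, y = 9, maximum P = 271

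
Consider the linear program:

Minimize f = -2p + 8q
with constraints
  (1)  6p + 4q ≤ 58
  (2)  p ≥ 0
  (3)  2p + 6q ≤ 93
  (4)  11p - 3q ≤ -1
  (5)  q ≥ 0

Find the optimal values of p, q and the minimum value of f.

Corner points and f = -2p + 8q:
  (0, 29/2) → f = 116
  (85/31, 322/31) → f = 2406/31
  (0, 1/3) → f = 8/3

The optimum lies where p = 0 and 11p - 3q = -1.
Solving simultaneously gives p = 0, q = 1/3.

p = 0, q = 1/3, minimum f = 8/3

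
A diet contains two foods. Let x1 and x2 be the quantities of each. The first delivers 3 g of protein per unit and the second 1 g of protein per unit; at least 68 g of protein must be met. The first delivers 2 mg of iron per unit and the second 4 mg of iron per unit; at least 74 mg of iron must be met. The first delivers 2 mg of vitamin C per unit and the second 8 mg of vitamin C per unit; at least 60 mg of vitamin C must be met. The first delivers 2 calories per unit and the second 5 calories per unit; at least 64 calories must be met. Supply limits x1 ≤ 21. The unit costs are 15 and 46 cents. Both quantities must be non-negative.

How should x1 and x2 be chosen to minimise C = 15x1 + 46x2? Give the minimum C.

Extreme points and C = 15x1 + 46x2:
  (0, 68) → C = 3128
  (99/5, 43/5) → C = 3463/5
  (21, 8) → C = 683
The feasible region is unbounded (it extends along (0, 1)), but C strictly increases along every unbounded feasible direction, so there is no improving ray and the minimum is attained at a vertex.

At the optimal vertex, 2x1 + 4x2 = 74 and x1 = 21.
Solving simultaneously gives x1 = 21, x2 = 8.

x1 = 21, x2 = 8, minimum C = 683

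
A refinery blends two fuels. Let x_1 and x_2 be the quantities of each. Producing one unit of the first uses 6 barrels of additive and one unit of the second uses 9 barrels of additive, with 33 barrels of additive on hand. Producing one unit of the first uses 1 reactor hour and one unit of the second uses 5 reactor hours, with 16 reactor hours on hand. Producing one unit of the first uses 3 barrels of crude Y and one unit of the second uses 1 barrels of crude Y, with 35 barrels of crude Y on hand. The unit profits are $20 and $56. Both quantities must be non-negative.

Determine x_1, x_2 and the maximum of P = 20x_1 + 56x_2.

Feasible corners and P = 20x_1 + 56x_2:
  (0, 0) → P = 0
  (0, 16/5) → P = 896/5
  (11/2, 0) → P = 110
  (1, 3) → P = 188

x_1 = 1, x_2 = 3, maximum P = 188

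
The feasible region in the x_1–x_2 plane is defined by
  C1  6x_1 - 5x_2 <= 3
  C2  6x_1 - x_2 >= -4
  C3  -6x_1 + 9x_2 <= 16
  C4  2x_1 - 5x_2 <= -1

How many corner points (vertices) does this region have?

The feasible vertices (each the meet of two boundaries and inside every other half-plane) are:
  (107/24, 19/4)
  (1, 3/5)
  (-5/12, 3/2)
  (-19/28, -1/14)

4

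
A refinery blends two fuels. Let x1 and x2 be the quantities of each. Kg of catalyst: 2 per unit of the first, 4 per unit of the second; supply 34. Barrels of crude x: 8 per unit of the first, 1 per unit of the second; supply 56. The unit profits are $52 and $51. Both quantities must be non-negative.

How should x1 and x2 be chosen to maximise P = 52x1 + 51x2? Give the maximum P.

Vertices and P = 52x1 + 51x2:
  (0, 0) → P = 0
  (0, 17/2) → P = 867/2
  (7, 0) → P = 364
  (19/3, 16/3) → P = 1804/3

x1 = 19/3, x2 = 16/3, maximum P = 1804/3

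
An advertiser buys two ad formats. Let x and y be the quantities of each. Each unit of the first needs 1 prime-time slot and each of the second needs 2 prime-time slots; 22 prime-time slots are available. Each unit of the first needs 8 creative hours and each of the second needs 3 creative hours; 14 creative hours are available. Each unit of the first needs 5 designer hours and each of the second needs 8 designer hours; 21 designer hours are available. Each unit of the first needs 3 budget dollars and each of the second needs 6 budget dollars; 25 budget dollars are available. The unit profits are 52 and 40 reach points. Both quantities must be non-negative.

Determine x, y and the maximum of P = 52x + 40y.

x = 1, y = 2, maximum P = 132

Vertices and P = 52x + 40y:
  (0, 0) → P = 0
  (0, 21/8) → P = 105
  (7/4, 0) → P = 91
  (1, 2) → P = 132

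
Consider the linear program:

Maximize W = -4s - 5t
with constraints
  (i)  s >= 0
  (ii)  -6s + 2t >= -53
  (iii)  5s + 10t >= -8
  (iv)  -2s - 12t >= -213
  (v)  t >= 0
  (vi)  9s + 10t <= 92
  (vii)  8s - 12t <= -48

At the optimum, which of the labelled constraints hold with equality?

Vertices and W = -4s - 5t:
  (0, 46/5) → W = -46
  (0, 4) → W = -20
  (156/47, 292/47) → W = -2084/47

The maximum is at (0, 4). Substituting into each constraint, equality holds for (i) and (vii); the remaining constraints have slack.

(i) and (vii)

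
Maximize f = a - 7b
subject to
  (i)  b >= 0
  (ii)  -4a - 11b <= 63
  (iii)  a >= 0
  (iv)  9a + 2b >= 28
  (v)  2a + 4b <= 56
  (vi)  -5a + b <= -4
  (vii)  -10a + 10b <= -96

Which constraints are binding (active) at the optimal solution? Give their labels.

(i) and (v)

Feasible corners and f = a - 7b:
  (28, 0) → f = 28
  (48/5, 0) → f = 48/5
  (236/15, 92/15) → f = -136/5

The maximum is at (28, 0). Substituting into each constraint, equality holds for (i) and (v); the remaining constraints have slack.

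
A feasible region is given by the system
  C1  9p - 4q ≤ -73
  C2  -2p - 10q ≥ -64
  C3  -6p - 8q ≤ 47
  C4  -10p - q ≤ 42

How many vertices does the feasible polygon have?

Intersecting each pair of boundary lines and keeping only the points that satisfy every inequality leaves:
  (-237/49, 361/49)
  (-241/49, 352/49)
  (-242/49, 362/49)

3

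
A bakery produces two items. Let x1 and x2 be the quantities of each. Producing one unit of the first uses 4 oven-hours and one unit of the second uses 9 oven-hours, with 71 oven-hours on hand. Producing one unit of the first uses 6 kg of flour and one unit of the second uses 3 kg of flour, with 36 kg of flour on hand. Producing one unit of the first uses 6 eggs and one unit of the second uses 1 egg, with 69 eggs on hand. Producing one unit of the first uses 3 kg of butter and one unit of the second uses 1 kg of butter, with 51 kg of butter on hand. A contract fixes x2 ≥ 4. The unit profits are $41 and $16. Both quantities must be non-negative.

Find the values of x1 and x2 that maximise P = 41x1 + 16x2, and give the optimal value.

x1 = 4, x2 = 4, maximum P = 228

Vertices and P = 41x1 + 16x2:
  (0, 71/9) → P = 1136/9
  (0, 4) → P = 64
  (37/14, 47/7) → P = 3021/14
  (4, 4) → P = 228

At the optimal vertex, 6x1 + 3x2 = 36 and x2 = 4.
Solving simultaneously gives x1 = 4, x2 = 4.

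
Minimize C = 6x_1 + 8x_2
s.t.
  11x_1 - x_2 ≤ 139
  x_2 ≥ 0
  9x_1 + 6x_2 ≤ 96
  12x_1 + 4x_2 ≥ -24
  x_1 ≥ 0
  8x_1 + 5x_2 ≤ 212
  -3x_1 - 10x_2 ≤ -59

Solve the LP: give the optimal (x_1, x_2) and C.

x_1 = 0, x_2 = 59/10, minimum C = 236/5

Extreme points and C = 6x_1 + 8x_2:
  (0, 16) → C = 128
  (101/12, 27/8) → C = 155/2
  (0, 59/10) → C = 236/5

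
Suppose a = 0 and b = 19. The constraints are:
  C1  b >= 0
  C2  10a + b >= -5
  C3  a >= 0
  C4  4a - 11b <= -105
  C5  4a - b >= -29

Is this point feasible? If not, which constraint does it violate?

feasible

C1: 19 ≥ 0 ✓
C2: 19 ≥ -5 ✓
C3: 0 ≥ 0 ✓
C4: -209 ≤ -105 ✓
C5: -19 ≥ -29 ✓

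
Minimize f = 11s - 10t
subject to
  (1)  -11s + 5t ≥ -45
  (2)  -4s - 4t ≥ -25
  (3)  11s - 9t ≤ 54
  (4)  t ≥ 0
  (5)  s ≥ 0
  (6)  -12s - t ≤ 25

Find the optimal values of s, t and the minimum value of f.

Corner points and f = 11s - 10t:
  (305/64, 95/64) → f = 2405/64
  (45/11, 0) → f = 45
  (0, 25/4) → f = -125/2
  (0, 0) → f = 0

The binding constraints are -4s - 4t = -25 and s = 0.
Solving simultaneously gives s = 0, t = 25/4.

s = 0, t = 25/4, minimum f = -125/2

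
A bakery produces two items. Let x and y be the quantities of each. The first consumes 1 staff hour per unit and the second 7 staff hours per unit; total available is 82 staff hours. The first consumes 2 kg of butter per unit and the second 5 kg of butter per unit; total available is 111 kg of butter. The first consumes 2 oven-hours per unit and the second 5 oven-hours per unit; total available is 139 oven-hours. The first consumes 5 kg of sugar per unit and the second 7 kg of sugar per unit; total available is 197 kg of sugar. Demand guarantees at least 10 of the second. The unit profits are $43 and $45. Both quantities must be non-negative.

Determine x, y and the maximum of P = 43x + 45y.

Vertices and P = 43x + 45y:
  (0, 82/7) → P = 3690/7
  (0, 10) → P = 450
  (12, 10) → P = 966

x = 12, y = 10, maximum P = 966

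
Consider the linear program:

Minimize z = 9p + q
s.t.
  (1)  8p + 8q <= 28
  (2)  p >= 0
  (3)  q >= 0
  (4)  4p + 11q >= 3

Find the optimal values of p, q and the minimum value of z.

p = 0, q = 3/11, minimum z = 3/11

Vertices and z = 9p + q:
  (0, 7/2) → z = 7/2
  (7/2, 0) → z = 63/2
  (0, 3/11) → z = 3/11
  (3/4, 0) → z = 27/4

The optimum lies where p = 0 and 4p + 11q = 3.
Solving simultaneously gives p = 0, q = 3/11.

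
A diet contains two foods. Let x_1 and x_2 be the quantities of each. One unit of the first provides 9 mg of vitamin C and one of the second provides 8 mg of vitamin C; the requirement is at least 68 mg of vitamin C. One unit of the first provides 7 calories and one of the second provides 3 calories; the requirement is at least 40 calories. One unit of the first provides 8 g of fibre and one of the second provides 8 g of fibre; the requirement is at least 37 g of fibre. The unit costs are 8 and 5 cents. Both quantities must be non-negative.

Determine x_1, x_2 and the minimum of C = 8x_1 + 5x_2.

x_1 = 4, x_2 = 4, minimum C = 52

Corner points and C = 8x_1 + 5x_2:
  (0, 40/3) → C = 200/3
  (68/9, 0) → C = 544/9
  (4, 4) → C = 52
The feasible region is unbounded (it extends along (0, 1), (1, 0)), but C strictly increases along every unbounded feasible direction, so there is no improving ray and the minimum is attained at a vertex.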